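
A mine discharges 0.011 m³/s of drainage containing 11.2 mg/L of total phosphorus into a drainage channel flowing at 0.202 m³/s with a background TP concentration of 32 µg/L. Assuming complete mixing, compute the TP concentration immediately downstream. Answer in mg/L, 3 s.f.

32 µg/L = 0.032 mg/L.
By mass balance at complete mixing, C = (0.011·11.2 + 0.202·0.032) / (0.011 + 0.202) = 0.1297/0.213 = 0.6088 mg/L.

0.609 mg/L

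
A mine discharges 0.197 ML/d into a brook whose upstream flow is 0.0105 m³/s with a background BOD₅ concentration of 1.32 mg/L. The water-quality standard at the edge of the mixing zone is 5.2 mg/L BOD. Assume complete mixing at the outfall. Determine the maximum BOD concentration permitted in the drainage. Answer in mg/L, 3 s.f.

0.197 ML/d = 0.00228 m³/s.
Mass balance: 5.2·0.01278 = 0.00228·Cₑ + 0.0105·1.32.
Cₑ = (0.06646 − 0.01386) / 0.00228 = 23.07 mg/L.

23.1 mg/L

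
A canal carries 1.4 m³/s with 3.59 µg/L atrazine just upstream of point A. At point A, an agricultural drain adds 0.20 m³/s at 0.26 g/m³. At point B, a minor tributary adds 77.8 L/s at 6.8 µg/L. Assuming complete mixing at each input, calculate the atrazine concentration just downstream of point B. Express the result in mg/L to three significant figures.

0.0343 mg/L

3.59 µg/L = 0.00359 mg/L.
After input A: C = (1.4·0.00359 + 0.2·0.26) / 1.6 = 0.03564 mg/L.
77.8 L/s = 0.0778 m³/s.
6.8 µg/L = 0.0068 mg/L.
After input B: C = (1.6·0.03564 + 0.0778·0.0068) / 1.678 = 0.0343 mg/L.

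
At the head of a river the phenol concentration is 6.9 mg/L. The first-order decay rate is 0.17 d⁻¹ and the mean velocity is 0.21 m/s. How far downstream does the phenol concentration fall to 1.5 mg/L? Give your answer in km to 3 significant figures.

From C = C₀·e^(−kt), t = ln(C₀/C)/k = ln(6.9/1.5)/0.17 = 1.526/0.17 = 8.977 d.
Distance = v·t = 0.21 m/s × 7.756e+05 s = 1.629e+05 m = 162.9 km.

163 km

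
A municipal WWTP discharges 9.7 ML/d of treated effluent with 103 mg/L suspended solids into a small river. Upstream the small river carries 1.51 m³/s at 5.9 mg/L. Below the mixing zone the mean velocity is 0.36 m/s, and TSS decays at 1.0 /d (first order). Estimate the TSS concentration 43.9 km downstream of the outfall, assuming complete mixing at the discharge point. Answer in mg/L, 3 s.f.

9.7 ML/d = 0.1123 m³/s.
After complete mixing, C₀ = (0.1123·103 + 1.51·5.9) / 1.622 = 12.62 mg/L.
Travel time t = 4.39e+04 m / 0.36 m/s = 1.219e+05 s = 1.411 d.
C = 12.62·exp(−1.0·1.411) = 12.62·0.2438 = 3.077 mg/L.

3.08 mg/L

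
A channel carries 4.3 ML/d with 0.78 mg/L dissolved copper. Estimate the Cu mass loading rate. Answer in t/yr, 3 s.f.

4.3 ML/d = 0.04977 m³/s.
Mass flux = Q·C = 0.04977 m³/s × 0.78 g/m³ = 0.03882 g/s.
= 0.03882 g/s × 31.56 = 1.225 t/yr.

1.23 t/yr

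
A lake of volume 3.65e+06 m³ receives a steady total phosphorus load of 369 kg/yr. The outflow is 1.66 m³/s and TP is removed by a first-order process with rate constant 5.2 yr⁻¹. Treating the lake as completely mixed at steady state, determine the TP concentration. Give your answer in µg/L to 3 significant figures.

5.17 µg/L

Outflow Q = 1.66 m³/s × 3.156e+07 s/yr = 5.239e+07 m³/yr.
Steady-state CSTR mass balance: W = Q·C + k·V·C, so C = W/(Q + kV).
Q + kV = 5.239e+07 + 5.2·3.65e+06 = 7.137e+07 m³/yr.
C = 369/7.137e+07 = 5.171e-06 kg/m³ = 0.005171 mg/L = 5.171 µg/L.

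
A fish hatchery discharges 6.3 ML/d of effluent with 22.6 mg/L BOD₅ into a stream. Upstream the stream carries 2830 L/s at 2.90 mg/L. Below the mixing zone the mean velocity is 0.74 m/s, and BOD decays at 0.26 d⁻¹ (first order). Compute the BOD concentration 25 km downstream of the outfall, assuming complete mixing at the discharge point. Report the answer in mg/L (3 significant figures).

3.07 mg/L

6.3 ML/d = 0.07292 m³/s.
2830 L/s = 2.83 m³/s.
After complete mixing, C₀ = (0.07292·22.6 + 2.83·2.9) / 2.903 = 3.395 mg/L.
Travel time t = 2.5e+04 m / 0.74 m/s = 3.378e+04 s = 0.391 d.
C = 3.395·exp(−0.26·0.391) = 3.395·0.9033 = 3.067 mg/L.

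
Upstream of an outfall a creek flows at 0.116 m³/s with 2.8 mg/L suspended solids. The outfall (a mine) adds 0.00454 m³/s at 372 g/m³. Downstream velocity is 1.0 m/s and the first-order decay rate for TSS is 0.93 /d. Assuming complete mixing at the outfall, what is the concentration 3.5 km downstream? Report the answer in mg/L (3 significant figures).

After complete mixing, C₀ = (0.00454·372 + 0.116·2.8) / 0.1205 = 16.71 mg/L.
Travel time t = 3500 m / 1.0 m/s = 3500 s = 0.04051 d.
C = 16.71·exp(−0.93·0.04051) = 16.71·0.963 = 16.09 mg/L.

16.1 mg/L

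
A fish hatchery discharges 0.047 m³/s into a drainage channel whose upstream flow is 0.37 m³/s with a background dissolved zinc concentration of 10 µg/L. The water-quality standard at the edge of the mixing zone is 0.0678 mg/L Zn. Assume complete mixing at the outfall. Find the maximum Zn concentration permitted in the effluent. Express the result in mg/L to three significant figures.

10 µg/L = 0.01 mg/L.
Mass balance: 0.0678·0.417 = 0.047·Cₑ + 0.37·0.01.
Cₑ = (0.02827 − 0.0037) / 0.047 = 0.5228 mg/L.

0.523 mg/L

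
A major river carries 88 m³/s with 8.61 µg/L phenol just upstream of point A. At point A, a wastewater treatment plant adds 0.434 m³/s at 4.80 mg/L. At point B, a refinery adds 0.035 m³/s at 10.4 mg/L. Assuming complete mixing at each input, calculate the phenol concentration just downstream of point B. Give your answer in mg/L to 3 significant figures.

0.0362 mg/L

8.61 µg/L = 0.00861 mg/L.
After input A: C = (88·0.00861 + 0.434·4.8) / 88.43 = 0.03212 mg/L.
After input B: C = (88.43·0.03212 + 0.035·10.4) / 88.47 = 0.03623 mg/L.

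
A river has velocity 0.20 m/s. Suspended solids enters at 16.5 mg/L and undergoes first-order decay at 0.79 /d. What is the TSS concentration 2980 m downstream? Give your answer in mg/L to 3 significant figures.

Travel time t = 2980 m / 0.20 m/s = 2980/0.20 = 1.49e+04 s = 0.1725 d.
First-order decay: C = 16.5·exp(−0.79·0.1725) = 16.5·0.8726 = 14.4 mg/L.

14.4 mg/L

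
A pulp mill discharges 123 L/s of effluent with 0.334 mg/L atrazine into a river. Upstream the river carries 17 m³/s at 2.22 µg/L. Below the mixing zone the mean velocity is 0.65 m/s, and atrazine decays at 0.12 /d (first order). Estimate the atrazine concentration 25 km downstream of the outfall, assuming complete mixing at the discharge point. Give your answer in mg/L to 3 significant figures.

123 L/s = 0.123 m³/s.
2.22 µg/L = 0.00222 mg/L.
After complete mixing, C₀ = (0.123·0.334 + 17·0.00222) / 17.12 = 0.004603 mg/L.
Travel time t = 2.5e+04 m / 0.65 m/s = 3.846e+04 s = 0.4452 d.
C = 0.004603·exp(−0.12·0.4452) = 0.004603·0.948 = 0.004364 mg/L.

0.00436 mg/L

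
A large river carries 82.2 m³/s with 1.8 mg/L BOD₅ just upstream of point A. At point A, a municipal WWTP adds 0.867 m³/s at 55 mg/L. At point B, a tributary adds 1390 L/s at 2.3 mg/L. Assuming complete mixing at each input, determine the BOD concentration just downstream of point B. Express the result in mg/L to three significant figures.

2.35 mg/L

After input A: C = (82.2·1.8 + 0.867·55) / 83.07 = 2.355 mg/L.
1390 L/s = 1.39 m³/s.
After input B: C = (83.07·2.355 + 1.39·2.3) / 84.46 = 2.354 mg/L.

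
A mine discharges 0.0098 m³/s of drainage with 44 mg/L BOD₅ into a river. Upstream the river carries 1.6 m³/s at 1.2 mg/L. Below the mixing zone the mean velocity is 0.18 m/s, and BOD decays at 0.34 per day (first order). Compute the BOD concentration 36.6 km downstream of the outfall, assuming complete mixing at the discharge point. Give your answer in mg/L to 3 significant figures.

0.656 mg/L

After complete mixing, C₀ = (0.0098·44 + 1.6·1.2) / 1.61 = 1.461 mg/L.
Travel time t = 3.66e+04 m / 0.18 m/s = 2.033e+05 s = 2.353 d.
C = 1.461·exp(−0.34·2.353) = 1.461·0.4493 = 0.6562 mg/L.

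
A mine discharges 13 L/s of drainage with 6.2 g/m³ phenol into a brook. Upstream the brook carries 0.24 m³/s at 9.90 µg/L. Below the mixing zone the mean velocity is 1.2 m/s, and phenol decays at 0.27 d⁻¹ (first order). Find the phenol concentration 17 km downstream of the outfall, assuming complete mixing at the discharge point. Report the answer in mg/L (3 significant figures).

13 L/s = 0.013 m³/s.
9.90 µg/L = 0.0099 mg/L.
After complete mixing, C₀ = (0.013·6.2 + 0.24·0.0099) / 0.253 = 0.328 mg/L.
Travel time t = 1.7e+04 m / 1.2 m/s = 1.417e+04 s = 0.164 d.
C = 0.328·exp(−0.27·0.164) = 0.328·0.9567 = 0.3138 mg/L.

0.314 mg/L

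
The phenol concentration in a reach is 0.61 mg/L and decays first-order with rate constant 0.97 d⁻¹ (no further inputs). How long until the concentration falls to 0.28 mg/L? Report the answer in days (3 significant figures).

t = ln(C₀/C)/k = ln(0.61/0.28)/0.97 = 0.7787/0.97 = 0.8028 d.

0.803 d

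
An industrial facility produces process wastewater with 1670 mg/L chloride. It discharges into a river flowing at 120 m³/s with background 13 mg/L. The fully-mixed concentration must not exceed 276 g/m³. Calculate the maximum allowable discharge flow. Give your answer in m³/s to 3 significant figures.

Mass balance at complete mixing: C_std·(Q_w + Q_r) = Q_w·C_e + Q_r·C_b.
Rearranging, Q_w = Q_r·(C_std − C_b)/(C_e − C_std) = 120·(276 − 13) / (1670 − 276) = 22.64 m³/s.

22.6 m³/s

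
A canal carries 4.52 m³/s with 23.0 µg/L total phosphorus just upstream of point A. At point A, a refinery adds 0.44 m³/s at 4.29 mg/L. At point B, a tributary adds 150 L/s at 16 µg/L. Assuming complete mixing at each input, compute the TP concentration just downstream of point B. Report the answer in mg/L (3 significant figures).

0.390 mg/L

23.0 µg/L = 0.023 mg/L.
After input A: C = (4.52·0.023 + 0.44·4.29) / 4.96 = 0.4015 mg/L.
150 L/s = 0.15 m³/s.
16 µg/L = 0.016 mg/L.
After input B: C = (4.96·0.4015 + 0.15·0.016) / 5.11 = 0.3902 mg/L.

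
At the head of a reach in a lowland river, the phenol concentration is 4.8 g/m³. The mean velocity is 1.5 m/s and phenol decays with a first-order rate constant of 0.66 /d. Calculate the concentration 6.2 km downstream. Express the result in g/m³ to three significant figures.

4.65 g/m³

Travel time t = 6.2 km / 1.5 m/s = 6200/1.5 = 4133 s = 0.04784 d.
First-order decay: C = 4.8·exp(−0.66·0.04784) = 4.8·0.9689 = 4.651 g/m³.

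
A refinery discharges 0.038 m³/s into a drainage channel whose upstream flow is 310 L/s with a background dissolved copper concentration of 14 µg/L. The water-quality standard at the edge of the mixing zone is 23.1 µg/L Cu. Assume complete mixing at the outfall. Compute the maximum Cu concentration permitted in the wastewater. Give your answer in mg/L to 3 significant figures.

310 L/s = 0.31 m³/s.
14 µg/L = 0.014 mg/L.
23.1 µg/L = 0.0231 mg/L.
Mass balance: 0.0231·0.348 = 0.038·Cₑ + 0.31·0.014.
Cₑ = (0.008039 − 0.00434) / 0.038 = 0.09734 mg/L.

0.0973 mg/L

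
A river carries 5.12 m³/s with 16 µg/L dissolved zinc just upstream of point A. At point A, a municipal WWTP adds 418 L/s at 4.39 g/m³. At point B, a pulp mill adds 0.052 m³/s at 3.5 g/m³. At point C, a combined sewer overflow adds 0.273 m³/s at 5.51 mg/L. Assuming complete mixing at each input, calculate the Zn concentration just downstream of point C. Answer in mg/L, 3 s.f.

16 µg/L = 0.016 mg/L.
418 L/s = 0.418 m³/s.
After input A: C = (5.12·0.016 + 0.418·4.39) / 5.538 = 0.3461 mg/L.
After input B: C = (5.538·0.3461 + 0.052·3.5) / 5.59 = 0.3755 mg/L.
After input C: C = (5.59·0.3755 + 0.273·5.51) / 5.863 = 0.6146 mg/L.

0.615 mg/L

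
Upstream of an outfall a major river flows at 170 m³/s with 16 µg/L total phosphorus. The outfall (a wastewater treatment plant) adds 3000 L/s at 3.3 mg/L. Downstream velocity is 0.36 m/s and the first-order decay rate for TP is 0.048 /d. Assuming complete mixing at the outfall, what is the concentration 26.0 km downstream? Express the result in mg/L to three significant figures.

0.0701 mg/L

3000 L/s = 3 m³/s.
16 µg/L = 0.016 mg/L.
After complete mixing, C₀ = (3·3.3 + 170·0.016) / 173 = 0.07295 mg/L.
Travel time t = 2.6e+04 m / 0.36 m/s = 7.222e+04 s = 0.8359 d.
C = 0.07295·exp(−0.048·0.8359) = 0.07295·0.9607 = 0.07008 mg/L.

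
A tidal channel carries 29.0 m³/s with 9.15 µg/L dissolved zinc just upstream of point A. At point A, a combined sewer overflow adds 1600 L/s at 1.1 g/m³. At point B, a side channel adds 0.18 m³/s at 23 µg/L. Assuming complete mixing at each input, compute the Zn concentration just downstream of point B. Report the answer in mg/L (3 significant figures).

9.15 µg/L = 0.00915 mg/L.
1600 L/s = 1.6 m³/s.
After input A: C = (29·0.00915 + 1.6·1.1) / 30.6 = 0.06619 mg/L.
23 µg/L = 0.023 mg/L.
After input B: C = (30.6·0.06619 + 0.18·0.023) / 30.78 = 0.06594 mg/L.

0.0659 mg/L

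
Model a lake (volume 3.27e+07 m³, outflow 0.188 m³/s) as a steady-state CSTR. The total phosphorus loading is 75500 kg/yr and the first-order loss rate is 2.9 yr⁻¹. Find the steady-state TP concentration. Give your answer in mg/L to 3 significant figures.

0.749 mg/L

Outflow Q = 0.188 m³/s × 3.156e+07 s/yr = 5.933e+06 m³/yr.
Steady-state CSTR mass balance: W = Q·C + k·V·C, so C = W/(Q + kV).
Q + kV = 5.933e+06 + 2.9·3.27e+07 = 1.008e+08 m³/yr.
C = 75500/1.008e+08 = 0.0007493 kg/m³ = 0.7493 mg/L.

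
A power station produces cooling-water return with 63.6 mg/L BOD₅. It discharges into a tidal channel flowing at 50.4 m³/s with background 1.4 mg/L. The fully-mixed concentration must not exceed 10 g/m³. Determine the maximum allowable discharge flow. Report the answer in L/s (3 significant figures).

Mass balance at complete mixing: C_std·(Q_w + Q_r) = Q_w·C_e + Q_r·C_b.
Rearranging, Q_w = Q_r·(C_std − C_b)/(C_e − C_std) = 50.4·(10 − 1.4) / (63.6 − 10) = 8.087 m³/s.
= 8087 L/s.

8090 L/s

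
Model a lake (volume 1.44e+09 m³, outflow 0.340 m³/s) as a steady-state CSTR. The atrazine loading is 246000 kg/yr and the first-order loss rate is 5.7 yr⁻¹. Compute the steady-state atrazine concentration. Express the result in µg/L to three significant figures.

29.9 µg/L

Outflow Q = 0.340 m³/s × 3.156e+07 s/yr = 1.073e+07 m³/yr.
Steady-state CSTR mass balance: W = Q·C + k·V·C, so C = W/(Q + kV).
Q + kV = 1.073e+07 + 5.7·1.44e+09 = 8.219e+09 m³/yr.
C = 246000/8.219e+09 = 2.993e-05 kg/m³ = 0.02993 mg/L = 29.93 µg/L.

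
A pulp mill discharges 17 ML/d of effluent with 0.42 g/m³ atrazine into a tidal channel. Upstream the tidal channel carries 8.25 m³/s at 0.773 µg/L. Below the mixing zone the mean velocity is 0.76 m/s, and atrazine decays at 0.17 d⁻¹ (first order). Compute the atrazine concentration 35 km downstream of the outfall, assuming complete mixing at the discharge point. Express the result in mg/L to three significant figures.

17 ML/d = 0.1968 m³/s.
0.773 µg/L = 0.000773 mg/L.
After complete mixing, C₀ = (0.1968·0.42 + 8.25·0.000773) / 8.447 = 0.01054 mg/L.
Travel time t = 3.5e+04 m / 0.76 m/s = 4.605e+04 s = 0.533 d.
C = 0.01054·exp(−0.17·0.533) = 0.01054·0.9134 = 0.009626 mg/L.

0.00963 mg/L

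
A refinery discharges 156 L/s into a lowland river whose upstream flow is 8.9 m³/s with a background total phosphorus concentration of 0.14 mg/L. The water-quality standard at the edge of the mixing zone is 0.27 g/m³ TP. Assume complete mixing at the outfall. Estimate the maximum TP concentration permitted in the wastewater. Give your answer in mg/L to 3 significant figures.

7.69 mg/L

156 L/s = 0.156 m³/s.
Mass balance: 0.27·9.056 = 0.156·Cₑ + 8.9·0.14.
Cₑ = (2.445 − 1.246) / 0.156 = 7.687 mg/L.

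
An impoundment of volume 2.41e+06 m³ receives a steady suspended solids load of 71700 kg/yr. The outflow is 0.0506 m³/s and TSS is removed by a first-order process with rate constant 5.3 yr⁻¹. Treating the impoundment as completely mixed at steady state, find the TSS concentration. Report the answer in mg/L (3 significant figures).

Outflow Q = 0.0506 m³/s × 3.156e+07 s/yr = 1.597e+06 m³/yr.
Steady-state CSTR mass balance: W = Q·C + k·V·C, so C = W/(Q + kV).
Q + kV = 1.597e+06 + 5.3·2.41e+06 = 1.437e+07 m³/yr.
C = 71700/1.437e+07 = 0.00499 kg/m³ = 4.99 mg/L.

4.99 mg/L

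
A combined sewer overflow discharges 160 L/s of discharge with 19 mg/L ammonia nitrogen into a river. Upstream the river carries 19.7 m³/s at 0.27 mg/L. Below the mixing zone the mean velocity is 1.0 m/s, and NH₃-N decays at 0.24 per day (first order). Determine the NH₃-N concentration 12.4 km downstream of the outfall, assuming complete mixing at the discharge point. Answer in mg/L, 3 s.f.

0.407 mg/L

160 L/s = 0.16 m³/s.
After complete mixing, C₀ = (0.16·19 + 19.7·0.27) / 19.86 = 0.4209 mg/L.
Travel time t = 1.24e+04 m / 1.0 m/s = 1.24e+04 s = 0.1435 d.
C = 0.4209·exp(−0.24·0.1435) = 0.4209·0.9661 = 0.4066 mg/L.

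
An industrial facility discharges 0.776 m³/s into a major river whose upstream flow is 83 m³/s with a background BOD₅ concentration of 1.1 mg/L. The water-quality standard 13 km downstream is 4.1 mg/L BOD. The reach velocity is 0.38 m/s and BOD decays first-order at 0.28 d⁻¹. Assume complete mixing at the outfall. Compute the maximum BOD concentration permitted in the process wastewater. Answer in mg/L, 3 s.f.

377 mg/L

Travel time to the compliance point: t = 1.3e+04/0.38 = 3.421e+04 s = 0.396 d; decay factor exp(−0.28·0.396) = 0.8951.
So the concentration just after mixing may be at most 4.1/0.8951 = 4.581 mg/L.
Mass balance: 4.581·83.78 = 0.776·Cₑ + 83·1.1.
Cₑ = (383.8 − 91.3) / 0.776 = 376.9 mg/L.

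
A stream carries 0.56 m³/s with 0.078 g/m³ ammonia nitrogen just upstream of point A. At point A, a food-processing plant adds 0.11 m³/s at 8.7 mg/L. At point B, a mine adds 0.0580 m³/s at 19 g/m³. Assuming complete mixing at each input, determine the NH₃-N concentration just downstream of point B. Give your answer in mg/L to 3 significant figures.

After input A: C = (0.56·0.078 + 0.11·8.7) / 0.67 = 1.494 mg/L.
After input B: C = (0.67·1.494 + 0.058·19) / 0.728 = 2.888 mg/L.

2.89 mg/L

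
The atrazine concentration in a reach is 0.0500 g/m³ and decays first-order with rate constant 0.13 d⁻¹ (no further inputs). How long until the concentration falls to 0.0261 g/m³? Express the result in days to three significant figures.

5.00 d

t = ln(C₀/C)/k = ln(0.0500/0.0261)/0.13 = 0.6501/0.13 = 5.001 d.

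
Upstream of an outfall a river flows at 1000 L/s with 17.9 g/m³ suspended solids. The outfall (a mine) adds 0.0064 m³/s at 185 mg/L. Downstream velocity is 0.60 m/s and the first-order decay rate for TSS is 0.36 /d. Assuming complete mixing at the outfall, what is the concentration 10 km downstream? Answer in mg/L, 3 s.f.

1000 L/s = 1 m³/s.
After complete mixing, C₀ = (0.0064·185 + 1·17.9) / 1.006 = 18.96 mg/L.
Travel time t = 1e+04 m / 0.60 m/s = 1.667e+04 s = 0.1929 d.
C = 18.96·exp(−0.36·0.1929) = 18.96·0.9329 = 17.69 mg/L.

17.7 mg/L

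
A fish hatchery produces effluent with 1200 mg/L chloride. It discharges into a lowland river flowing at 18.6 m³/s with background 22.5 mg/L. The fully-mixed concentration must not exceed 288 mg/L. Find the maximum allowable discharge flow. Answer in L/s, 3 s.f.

5410 L/s

Mass balance at complete mixing: C_std·(Q_w + Q_r) = Q_w·C_e + Q_r·C_b.
Rearranging, Q_w = Q_r·(C_std − C_b)/(C_e − C_std) = 18.6·(288 − 22.5) / (1200 − 288) = 5.415 m³/s.
= 5415 L/s.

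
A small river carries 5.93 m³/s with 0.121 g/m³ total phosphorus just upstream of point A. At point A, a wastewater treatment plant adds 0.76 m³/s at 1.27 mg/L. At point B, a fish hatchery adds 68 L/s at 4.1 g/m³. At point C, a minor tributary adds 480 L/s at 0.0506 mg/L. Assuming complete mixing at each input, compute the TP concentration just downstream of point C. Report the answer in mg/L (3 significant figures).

After input A: C = (5.93·0.121 + 0.76·1.27) / 6.69 = 0.2515 mg/L.
68 L/s = 0.068 m³/s.
After input B: C = (6.69·0.2515 + 0.068·4.1) / 6.758 = 0.2903 mg/L.
480 L/s = 0.48 m³/s.
After input C: C = (6.758·0.2903 + 0.48·0.0506) / 7.238 = 0.2744 mg/L.

0.274 mg/L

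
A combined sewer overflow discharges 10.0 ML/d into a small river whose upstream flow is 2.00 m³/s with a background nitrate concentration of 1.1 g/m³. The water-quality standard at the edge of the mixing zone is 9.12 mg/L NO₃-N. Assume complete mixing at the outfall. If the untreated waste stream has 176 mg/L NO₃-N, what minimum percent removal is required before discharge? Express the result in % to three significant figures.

16.1 %

10.0 ML/d = 0.1157 m³/s.
Mass balance: 9.12·2.116 = 0.1157·Cₑ + 2·1.1.
Cₑ = (19.3 − 2.2) / 0.1157 = 147.7 mg/L.
Required removal = 1 − 147.7/176 = 16.08 %.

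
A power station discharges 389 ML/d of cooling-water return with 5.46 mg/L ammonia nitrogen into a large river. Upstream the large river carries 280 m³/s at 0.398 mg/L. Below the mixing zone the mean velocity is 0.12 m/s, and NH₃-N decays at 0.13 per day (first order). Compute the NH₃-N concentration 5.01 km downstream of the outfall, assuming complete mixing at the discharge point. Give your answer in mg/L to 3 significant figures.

0.449 mg/L

389 ML/d = 4.502 m³/s.
After complete mixing, C₀ = (4.502·5.46 + 280·0.398) / 284.5 = 0.4781 mg/L.
Travel time t = 5010 m / 0.12 m/s = 4.175e+04 s = 0.4832 d.
C = 0.4781·exp(−0.13·0.4832) = 0.4781·0.9391 = 0.449 mg/L.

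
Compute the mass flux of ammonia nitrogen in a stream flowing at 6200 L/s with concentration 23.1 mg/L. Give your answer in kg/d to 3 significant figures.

6200 L/s = 6.2 m³/s.
Mass flux = Q·C = 6.2 m³/s × 23.1 g/m³ = 143.2 g/s.
= 143.2 g/s × 86.4 = 1.237e+04 kg/d.

12400 kg/d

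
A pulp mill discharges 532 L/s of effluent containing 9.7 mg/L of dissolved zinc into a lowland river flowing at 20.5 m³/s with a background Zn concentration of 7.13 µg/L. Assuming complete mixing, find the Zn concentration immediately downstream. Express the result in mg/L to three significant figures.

532 L/s = 0.532 m³/s.
7.13 µg/L = 0.00713 mg/L.
Flow-weighted mixing gives C = (0.532·9.7 + 20.5·0.00713) / (0.532 + 20.5) = 5.307/21.03 = 0.2523 mg/L.

0.252 mg/L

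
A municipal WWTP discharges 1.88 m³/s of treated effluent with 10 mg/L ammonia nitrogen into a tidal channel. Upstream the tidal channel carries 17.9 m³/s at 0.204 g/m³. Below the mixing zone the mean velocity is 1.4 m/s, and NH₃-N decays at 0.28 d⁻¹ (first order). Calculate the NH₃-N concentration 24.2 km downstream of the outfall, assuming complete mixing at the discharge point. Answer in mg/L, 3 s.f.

After complete mixing, C₀ = (1.88·10 + 17.9·0.204) / 19.78 = 1.135 mg/L.
Travel time t = 2.42e+04 m / 1.4 m/s = 1.729e+04 s = 0.2001 d.
C = 1.135·exp(−0.28·0.2001) = 1.135·0.9455 = 1.073 mg/L.

1.07 mg/L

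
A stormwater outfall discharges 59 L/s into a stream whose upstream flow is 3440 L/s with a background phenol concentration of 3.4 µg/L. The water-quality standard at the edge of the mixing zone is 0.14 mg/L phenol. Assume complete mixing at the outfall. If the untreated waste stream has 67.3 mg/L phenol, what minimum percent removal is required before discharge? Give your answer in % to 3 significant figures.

88.0 %

59 L/s = 0.059 m³/s.
3440 L/s = 3.44 m³/s.
3.4 µg/L = 0.0034 mg/L.
Mass balance: 0.14·3.499 = 0.059·Cₑ + 3.44·0.0034.
Cₑ = (0.4899 − 0.0117) / 0.059 = 8.104 mg/L.
Required removal = 1 − 8.104/67.3 = 87.96 %.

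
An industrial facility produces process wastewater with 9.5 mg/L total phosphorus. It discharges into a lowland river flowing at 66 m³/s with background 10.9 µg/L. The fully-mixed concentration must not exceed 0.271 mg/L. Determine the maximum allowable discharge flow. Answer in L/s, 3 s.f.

1860 L/s

10.9 µg/L = 0.0109 mg/L.
Mass balance at complete mixing: C_std·(Q_w + Q_r) = Q_w·C_e + Q_r·C_b.
Rearranging, Q_w = Q_r·(C_std − C_b)/(C_e − C_std) = 66·(0.271 − 0.0109) / (9.5 − 0.271) = 1.86 m³/s.
= 1860 L/s.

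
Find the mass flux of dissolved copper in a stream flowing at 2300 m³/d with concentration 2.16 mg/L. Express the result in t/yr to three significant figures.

2300 m³/d = 0.02662 m³/s.
Mass flux = Q·C = 0.02662 m³/s × 2.16 g/m³ = 0.0575 g/s.
= 0.0575 g/s × 31.56 = 1.815 t/yr.

1.81 t/yr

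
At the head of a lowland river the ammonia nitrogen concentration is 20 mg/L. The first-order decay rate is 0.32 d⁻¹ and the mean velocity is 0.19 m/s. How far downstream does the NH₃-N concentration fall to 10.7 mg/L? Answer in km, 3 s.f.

32.1 km

From C = C₀·e^(−kt), t = ln(C₀/C)/k = ln(20/10.7)/0.32 = 0.6255/0.32 = 1.955 d.
Distance = v·t = 0.19 m/s × 1.689e+05 s = 3.209e+04 m = 32.09 km.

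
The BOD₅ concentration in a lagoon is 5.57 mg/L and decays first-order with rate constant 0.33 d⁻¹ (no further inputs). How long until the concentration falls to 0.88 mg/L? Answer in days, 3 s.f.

5.59 d

t = ln(C₀/C)/k = ln(5.57/0.88)/0.33 = 1.845/0.33 = 5.592 d.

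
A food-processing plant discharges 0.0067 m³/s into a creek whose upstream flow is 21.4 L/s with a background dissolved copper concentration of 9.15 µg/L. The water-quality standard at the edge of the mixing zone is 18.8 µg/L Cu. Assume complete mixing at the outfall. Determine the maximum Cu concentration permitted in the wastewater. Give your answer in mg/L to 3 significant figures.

0.0496 mg/L

21.4 L/s = 0.0214 m³/s.
9.15 µg/L = 0.00915 mg/L.
18.8 µg/L = 0.0188 mg/L.
Mass balance: 0.0188·0.0281 = 0.0067·Cₑ + 0.0214·0.00915.
Cₑ = (0.0005283 − 0.0001958) / 0.0067 = 0.04962 mg/L.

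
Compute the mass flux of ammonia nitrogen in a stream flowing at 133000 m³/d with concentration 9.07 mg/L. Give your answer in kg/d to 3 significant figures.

1210 kg/d

133000 m³/d = 1.539 m³/s.
Mass flux = Q·C = 1.539 m³/s × 9.07 g/m³ = 13.96 g/s.
= 13.96 g/s × 86.4 = 1206 kg/d.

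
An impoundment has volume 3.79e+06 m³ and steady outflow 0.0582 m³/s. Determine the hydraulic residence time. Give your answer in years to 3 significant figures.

2.06 yr

Q = 0.0582 m³/s × 3.156e+07 s/yr = 1.837e+06 m³/yr.
Hydraulic residence time τ = V/Q = 3.79e+06/1.837e+06 = 2.064 yr.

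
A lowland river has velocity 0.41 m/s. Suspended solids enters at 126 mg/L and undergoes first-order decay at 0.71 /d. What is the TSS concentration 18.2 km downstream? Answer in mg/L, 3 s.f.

87.5 mg/L

Travel time t = 18.2 km / 0.41 m/s = 1.82e+04/0.41 = 4.439e+04 s = 0.5138 d.
First-order decay: C = 126·exp(−0.71·0.5138) = 126·0.6943 = 87.49 mg/L.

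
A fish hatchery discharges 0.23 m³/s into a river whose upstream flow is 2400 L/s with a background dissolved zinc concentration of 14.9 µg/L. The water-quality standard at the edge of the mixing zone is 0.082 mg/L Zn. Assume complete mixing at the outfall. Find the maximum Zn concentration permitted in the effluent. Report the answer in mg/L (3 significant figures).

0.782 mg/L

2400 L/s = 2.4 m³/s.
14.9 µg/L = 0.0149 mg/L.
Mass balance: 0.082·2.63 = 0.23·Cₑ + 2.4·0.0149.
Cₑ = (0.2157 − 0.03576) / 0.23 = 0.7822 mg/L.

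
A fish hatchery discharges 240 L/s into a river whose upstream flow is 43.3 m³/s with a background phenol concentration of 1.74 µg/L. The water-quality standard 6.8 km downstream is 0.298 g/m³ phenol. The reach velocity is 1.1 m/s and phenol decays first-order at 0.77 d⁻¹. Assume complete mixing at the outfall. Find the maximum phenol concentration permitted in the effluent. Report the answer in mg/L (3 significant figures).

56.8 mg/L

240 L/s = 0.24 m³/s.
1.74 µg/L = 0.00174 mg/L.
Travel time to the compliance point: t = 6800/1.1 = 6182 s = 0.07155 d; decay factor exp(−0.77·0.07155) = 0.9464.
So the concentration just after mixing may be at most 0.298/0.9464 = 0.3149 mg/L.
Mass balance: 0.3149·43.54 = 0.24·Cₑ + 43.3·0.00174.
Cₑ = (13.71 − 0.07534) / 0.24 = 56.81 mg/L.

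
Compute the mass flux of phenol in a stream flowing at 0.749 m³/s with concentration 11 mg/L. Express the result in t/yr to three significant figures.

Mass flux = Q·C = 0.749 m³/s × 11 g/m³ = 8.239 g/s.
= 8.239 g/s × 31.56 = 260 t/yr.

260 t/yr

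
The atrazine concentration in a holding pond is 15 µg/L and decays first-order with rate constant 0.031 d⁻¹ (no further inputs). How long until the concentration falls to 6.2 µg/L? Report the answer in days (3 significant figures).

t = ln(C₀/C)/k = ln(15/6.2)/0.031 = 0.8835/0.031 = 28.5 d.

28.5 d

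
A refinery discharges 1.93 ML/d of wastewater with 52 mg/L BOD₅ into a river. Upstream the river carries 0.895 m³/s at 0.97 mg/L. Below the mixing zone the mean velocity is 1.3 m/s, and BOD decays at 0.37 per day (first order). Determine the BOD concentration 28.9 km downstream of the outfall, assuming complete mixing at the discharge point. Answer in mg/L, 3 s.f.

1.93 ML/d = 0.02234 m³/s.
After complete mixing, C₀ = (0.02234·52 + 0.895·0.97) / 0.9173 = 2.213 mg/L.
Travel time t = 2.89e+04 m / 1.3 m/s = 2.223e+04 s = 0.2573 d.
C = 2.213·exp(−0.37·0.2573) = 2.213·0.9092 = 2.012 mg/L.

2.01 mg/L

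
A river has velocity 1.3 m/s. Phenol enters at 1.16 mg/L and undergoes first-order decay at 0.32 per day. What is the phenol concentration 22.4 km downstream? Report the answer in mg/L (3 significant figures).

Travel time t = 22.4 km / 1.3 m/s = 2.24e+04/1.3 = 1.723e+04 s = 0.1994 d.
First-order decay: C = 1.16·exp(−0.32·0.1994) = 1.16·0.9382 = 1.088 mg/L.

1.09 mg/L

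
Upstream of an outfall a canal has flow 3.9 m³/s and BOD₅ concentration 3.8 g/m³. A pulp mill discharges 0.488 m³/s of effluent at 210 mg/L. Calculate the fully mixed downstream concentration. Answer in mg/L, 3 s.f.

26.7 mg/L

By mass balance at complete mixing, C = (0.488·210 + 3.9·3.8) / (0.488 + 3.9) = 117.3/4.388 = 26.73 mg/L.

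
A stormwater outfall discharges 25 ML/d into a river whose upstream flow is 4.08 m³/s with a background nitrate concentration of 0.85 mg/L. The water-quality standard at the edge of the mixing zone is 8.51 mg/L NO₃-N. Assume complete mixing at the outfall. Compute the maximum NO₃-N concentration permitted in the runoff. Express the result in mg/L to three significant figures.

25 ML/d = 0.2894 m³/s.
Mass balance: 8.51·4.369 = 0.2894·Cₑ + 4.08·0.85.
Cₑ = (37.18 − 3.468) / 0.2894 = 116.5 mg/L.

117 mg/L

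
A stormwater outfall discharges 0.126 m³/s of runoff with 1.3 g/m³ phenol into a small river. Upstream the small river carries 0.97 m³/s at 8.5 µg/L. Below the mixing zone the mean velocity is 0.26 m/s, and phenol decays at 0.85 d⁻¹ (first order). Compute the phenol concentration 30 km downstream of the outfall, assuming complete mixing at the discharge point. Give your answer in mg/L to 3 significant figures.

8.5 µg/L = 0.0085 mg/L.
After complete mixing, C₀ = (0.126·1.3 + 0.97·0.0085) / 1.096 = 0.157 mg/L.
Travel time t = 3e+04 m / 0.26 m/s = 1.154e+05 s = 1.335 d.
C = 0.157·exp(−0.85·1.335) = 0.157·0.3214 = 0.05045 mg/L.

0.0504 mg/L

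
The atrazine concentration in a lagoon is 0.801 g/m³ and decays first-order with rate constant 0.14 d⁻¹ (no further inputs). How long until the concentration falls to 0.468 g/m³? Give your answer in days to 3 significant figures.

3.84 d

t = ln(C₀/C)/k = ln(0.801/0.468)/0.14 = 0.5374/0.14 = 3.839 d.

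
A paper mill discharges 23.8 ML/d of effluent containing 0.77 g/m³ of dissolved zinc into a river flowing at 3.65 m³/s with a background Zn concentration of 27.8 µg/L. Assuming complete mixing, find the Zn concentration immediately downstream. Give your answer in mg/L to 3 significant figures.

0.0799 mg/L

23.8 ML/d = 0.2755 m³/s.
27.8 µg/L = 0.0278 mg/L.
By mass balance at complete mixing, C = (0.2755·0.77 + 3.65·0.0278) / (0.2755 + 3.65) = 0.3136/3.925 = 0.07988 mg/L.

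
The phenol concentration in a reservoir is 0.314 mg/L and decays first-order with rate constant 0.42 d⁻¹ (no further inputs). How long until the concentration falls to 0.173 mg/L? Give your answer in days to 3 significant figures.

t = ln(C₀/C)/k = ln(0.314/0.173)/0.42 = 0.5961/0.42 = 1.419 d.

1.42 d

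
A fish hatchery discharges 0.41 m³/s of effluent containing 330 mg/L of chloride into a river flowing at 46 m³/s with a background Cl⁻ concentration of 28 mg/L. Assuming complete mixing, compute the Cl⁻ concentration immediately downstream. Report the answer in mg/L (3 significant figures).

Conservation of mass across the mixing zone: C = (0.41·330 + 46·28) / (0.41 + 46) = 1423/46.41 = 30.67 mg/L.

30.7 mg/L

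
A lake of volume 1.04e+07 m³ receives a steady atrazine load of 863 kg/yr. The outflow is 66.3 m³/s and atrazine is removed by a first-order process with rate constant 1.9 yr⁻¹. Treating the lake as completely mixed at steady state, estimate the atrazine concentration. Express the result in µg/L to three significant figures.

Outflow Q = 66.3 m³/s × 3.156e+07 s/yr = 2.092e+09 m³/yr.
Steady-state CSTR mass balance: W = Q·C + k·V·C, so C = W/(Q + kV).
Q + kV = 2.092e+09 + 1.9·1.04e+07 = 2.112e+09 m³/yr.
C = 863/2.112e+09 = 4.086e-07 kg/m³ = 0.0004086 mg/L = 0.4086 µg/L.

0.409 µg/L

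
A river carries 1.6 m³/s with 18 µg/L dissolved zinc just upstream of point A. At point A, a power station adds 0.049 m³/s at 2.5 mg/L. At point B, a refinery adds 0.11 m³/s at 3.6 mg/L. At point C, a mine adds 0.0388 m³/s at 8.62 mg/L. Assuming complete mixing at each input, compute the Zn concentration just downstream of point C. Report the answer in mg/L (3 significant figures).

0.490 mg/L

18 µg/L = 0.018 mg/L.
After input A: C = (1.6·0.018 + 0.049·2.5) / 1.649 = 0.09175 mg/L.
After input B: C = (1.649·0.09175 + 0.11·3.6) / 1.759 = 0.3111 mg/L.
After input C: C = (1.759·0.3111 + 0.0388·8.62) / 1.798 = 0.4905 mg/L.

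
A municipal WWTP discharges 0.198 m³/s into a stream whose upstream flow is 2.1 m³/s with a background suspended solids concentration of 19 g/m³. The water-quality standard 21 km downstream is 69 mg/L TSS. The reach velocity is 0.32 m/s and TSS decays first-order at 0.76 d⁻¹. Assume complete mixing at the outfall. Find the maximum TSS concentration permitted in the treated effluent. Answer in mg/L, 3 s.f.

1220 mg/L

Travel time to the compliance point: t = 2.1e+04/0.32 = 6.562e+04 s = 0.7595 d; decay factor exp(−0.76·0.7595) = 0.5614.
So the concentration just after mixing may be at most 69/0.5614 = 122.9 mg/L.
Mass balance: 122.9·2.298 = 0.198·Cₑ + 2.1·19.
Cₑ = (282.4 − 39.9) / 0.198 = 1225 mg/L.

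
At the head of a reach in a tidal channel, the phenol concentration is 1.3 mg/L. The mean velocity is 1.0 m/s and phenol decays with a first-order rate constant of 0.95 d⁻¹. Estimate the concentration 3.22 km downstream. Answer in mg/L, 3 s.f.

Travel time t = 3.22 km / 1.0 m/s = 3220/1.0 = 3220 s = 0.03727 d.
First-order decay: C = 1.3·exp(−0.95·0.03727) = 1.3·0.9652 = 1.255 mg/L.

1.25 mg/L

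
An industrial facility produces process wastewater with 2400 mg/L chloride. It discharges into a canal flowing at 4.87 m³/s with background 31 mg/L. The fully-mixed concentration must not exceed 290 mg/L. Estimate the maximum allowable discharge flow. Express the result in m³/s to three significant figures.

Mass balance at complete mixing: C_std·(Q_w + Q_r) = Q_w·C_e + Q_r·C_b.
Rearranging, Q_w = Q_r·(C_std − C_b)/(C_e − C_std) = 4.87·(290 − 31) / (2400 − 290) = 0.5978 m³/s.

0.598 m³/s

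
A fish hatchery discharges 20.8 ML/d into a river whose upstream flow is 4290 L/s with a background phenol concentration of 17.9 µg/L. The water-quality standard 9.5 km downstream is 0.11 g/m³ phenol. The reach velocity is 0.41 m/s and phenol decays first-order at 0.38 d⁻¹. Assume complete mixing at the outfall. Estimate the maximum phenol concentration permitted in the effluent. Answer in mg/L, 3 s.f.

1.97 mg/L

20.8 ML/d = 0.2407 m³/s.
4290 L/s = 4.29 m³/s.
17.9 µg/L = 0.0179 mg/L.
Travel time to the compliance point: t = 9500/0.41 = 2.317e+04 s = 0.2682 d; decay factor exp(−0.38·0.2682) = 0.9031.
So the concentration just after mixing may be at most 0.11/0.9031 = 0.1218 mg/L.
Mass balance: 0.1218·4.531 = 0.2407·Cₑ + 4.29·0.0179.
Cₑ = (0.5518 − 0.07679) / 0.2407 = 1.973 mg/L.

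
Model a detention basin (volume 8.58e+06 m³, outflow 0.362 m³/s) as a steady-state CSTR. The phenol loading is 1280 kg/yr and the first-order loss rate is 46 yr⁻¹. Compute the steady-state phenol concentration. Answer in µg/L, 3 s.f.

3.15 µg/L

Outflow Q = 0.362 m³/s × 3.156e+07 s/yr = 1.142e+07 m³/yr.
Steady-state CSTR mass balance: W = Q·C + k·V·C, so C = W/(Q + kV).
Q + kV = 1.142e+07 + 46·8.58e+06 = 4.061e+08 m³/yr.
C = 1280/4.061e+08 = 3.152e-06 kg/m³ = 0.003152 mg/L = 3.152 µg/L.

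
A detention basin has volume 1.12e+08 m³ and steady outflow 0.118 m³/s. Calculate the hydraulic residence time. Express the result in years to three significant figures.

30.1 yr

Q = 0.118 m³/s × 3.156e+07 s/yr = 3.724e+06 m³/yr.
Hydraulic residence time τ = V/Q = 1.12e+08/3.724e+06 = 30.08 yr.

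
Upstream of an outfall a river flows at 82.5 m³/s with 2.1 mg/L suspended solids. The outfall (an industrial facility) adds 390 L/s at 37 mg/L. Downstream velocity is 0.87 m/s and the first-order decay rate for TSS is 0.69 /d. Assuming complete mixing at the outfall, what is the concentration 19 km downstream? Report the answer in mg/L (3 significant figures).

1.90 mg/L

390 L/s = 0.39 m³/s.
After complete mixing, C₀ = (0.39·37 + 82.5·2.1) / 82.89 = 2.264 mg/L.
Travel time t = 1.9e+04 m / 0.87 m/s = 2.184e+04 s = 0.2528 d.
C = 2.264·exp(−0.69·0.2528) = 2.264·0.84 = 1.902 mg/L.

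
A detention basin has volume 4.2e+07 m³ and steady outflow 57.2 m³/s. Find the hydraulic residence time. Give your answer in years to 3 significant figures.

Q = 57.2 m³/s × 3.156e+07 s/yr = 1.805e+09 m³/yr.
Hydraulic residence time τ = V/Q = 4.2e+07/1.805e+09 = 0.02327 yr.

0.0233 yr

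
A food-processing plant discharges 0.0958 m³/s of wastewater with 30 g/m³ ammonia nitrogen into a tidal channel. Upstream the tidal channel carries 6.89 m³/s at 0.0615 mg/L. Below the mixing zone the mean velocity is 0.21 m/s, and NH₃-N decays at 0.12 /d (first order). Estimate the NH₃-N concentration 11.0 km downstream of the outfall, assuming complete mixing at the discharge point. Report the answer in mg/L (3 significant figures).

0.439 mg/L

After complete mixing, C₀ = (0.0958·30 + 6.89·0.0615) / 6.986 = 0.4721 mg/L.
Travel time t = 1.1e+04 m / 0.21 m/s = 5.238e+04 s = 0.6063 d.
C = 0.4721·exp(−0.12·0.6063) = 0.4721·0.9298 = 0.4389 mg/L.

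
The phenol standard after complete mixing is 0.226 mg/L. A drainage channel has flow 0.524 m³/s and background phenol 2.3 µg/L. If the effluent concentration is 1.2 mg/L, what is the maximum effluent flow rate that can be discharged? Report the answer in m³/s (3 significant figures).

0.120 m³/s

2.3 µg/L = 0.0023 mg/L.
Mass balance at complete mixing: C_std·(Q_w + Q_r) = Q_w·C_e + Q_r·C_b.
Rearranging, Q_w = Q_r·(C_std − C_b)/(C_e − C_std) = 0.524·(0.226 − 0.0023) / (1.2 − 0.226) = 0.1203 m³/s.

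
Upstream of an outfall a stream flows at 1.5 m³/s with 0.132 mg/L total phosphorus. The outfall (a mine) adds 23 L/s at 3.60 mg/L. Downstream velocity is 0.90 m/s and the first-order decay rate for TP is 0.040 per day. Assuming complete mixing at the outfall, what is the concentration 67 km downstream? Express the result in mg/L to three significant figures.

23 L/s = 0.023 m³/s.
After complete mixing, C₀ = (0.023·3.6 + 1.5·0.132) / 1.523 = 0.1844 mg/L.
Travel time t = 6.7e+04 m / 0.90 m/s = 7.444e+04 s = 0.8616 d.
C = 0.1844·exp(−0.040·0.8616) = 0.1844·0.9661 = 0.1781 mg/L.

0.178 mg/L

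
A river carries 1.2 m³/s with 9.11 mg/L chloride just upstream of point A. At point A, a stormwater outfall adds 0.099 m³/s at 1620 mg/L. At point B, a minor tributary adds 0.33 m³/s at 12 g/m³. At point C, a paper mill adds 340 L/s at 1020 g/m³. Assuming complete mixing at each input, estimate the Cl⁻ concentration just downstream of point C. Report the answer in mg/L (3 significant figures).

After input A: C = (1.2·9.11 + 0.099·1620) / 1.299 = 131.9 mg/L.
After input B: C = (1.299·131.9 + 0.33·12) / 1.629 = 107.6 mg/L.
340 L/s = 0.34 m³/s.
After input C: C = (1.629·107.6 + 0.34·1020) / 1.969 = 265.1 mg/L.

265 mg/L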